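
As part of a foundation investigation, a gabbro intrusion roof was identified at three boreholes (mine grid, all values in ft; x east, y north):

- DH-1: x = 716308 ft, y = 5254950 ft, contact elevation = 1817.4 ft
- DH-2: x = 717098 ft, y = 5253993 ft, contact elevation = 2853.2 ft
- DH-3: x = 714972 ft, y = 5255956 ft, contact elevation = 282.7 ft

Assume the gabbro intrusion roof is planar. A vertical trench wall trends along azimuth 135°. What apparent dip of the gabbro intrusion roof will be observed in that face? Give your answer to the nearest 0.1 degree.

41.2°

Two edge vectors: DH-1→DH-2 = (790, -957, 1035.8), DH-1→DH-3 = (-1336, 1006, -1534.7).
Normal n = (DH-1→DH-2) × (DH-1→DH-3) = (426693.1, -171415.8, -483812).
So ∂z/∂x = −n_x/n_z = 0.88194 and ∂z/∂y = −n_y/n_z = −0.35430.
Unit vector along 135° is (sin 135°, cos 135°) = (0.7071, -0.7071).
Slope in that direction = a·(0.7071) + b·(-0.7071) = 0.87416.
Apparent dip = arctan|0.87416| = 41.2° (true dip is 43.5°, so apparent ≤ true as expected).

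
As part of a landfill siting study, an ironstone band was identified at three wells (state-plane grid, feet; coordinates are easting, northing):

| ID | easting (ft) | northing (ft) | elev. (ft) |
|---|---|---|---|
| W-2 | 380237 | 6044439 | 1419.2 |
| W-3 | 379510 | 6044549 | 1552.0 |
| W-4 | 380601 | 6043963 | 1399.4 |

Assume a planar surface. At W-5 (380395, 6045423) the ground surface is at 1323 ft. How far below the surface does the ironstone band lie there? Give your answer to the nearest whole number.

Two edge vectors: W-2→W-3 = (-727, 110, 132.8), W-2→W-4 = (364, -476, -19.8).
Normal n = (W-2→W-3) × (W-2→W-4) = (61034.8, 33944.6, 306012).
So ∂z/∂easting = −n_x/n_z = −0.19945231 and ∂z/∂northing = −n_y/n_z = −0.11092572.
Intercept c from W-2: 1419.2 + 75839.15 + 670483.72 = 747742.07.
At (380395, 6045423): z_contact = −75870.7 − 670592.9 + 747742.07 = 1278.5 ft.
Depth below ground = 1323 − 1278.5 = 44 ft.

44 ft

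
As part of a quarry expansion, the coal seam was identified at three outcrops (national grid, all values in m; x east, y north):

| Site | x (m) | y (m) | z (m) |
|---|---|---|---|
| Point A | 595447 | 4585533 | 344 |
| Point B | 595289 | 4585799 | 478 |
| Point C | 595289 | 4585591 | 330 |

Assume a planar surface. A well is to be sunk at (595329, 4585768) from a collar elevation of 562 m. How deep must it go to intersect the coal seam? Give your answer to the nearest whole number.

Let the plane be z = a·x + b·y + c.
Point B−Point A: −158a + 266b = 134;  Point C−Point A: −158a + 58b = −14.
Solving gives a = 0.34980526, b = 0.71153846.
Then c = 344 − a·595447 − b·4585533 = −3470729.59.
At (595329, 4585768): z_contact = 208249.2 + 3262950.3 − 3470729.59 = 469.9 m.
Depth below ground = 562 − 469.9 = 92 m.

92 m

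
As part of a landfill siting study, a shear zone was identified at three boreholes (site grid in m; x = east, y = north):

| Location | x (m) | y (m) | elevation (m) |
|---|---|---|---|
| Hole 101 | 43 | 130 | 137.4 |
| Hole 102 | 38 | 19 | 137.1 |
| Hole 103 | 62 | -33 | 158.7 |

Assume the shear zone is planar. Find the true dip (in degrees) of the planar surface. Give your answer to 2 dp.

39.56°

Two edge vectors: Hole 101→Hole 102 = (-5, -111, -0.3), Hole 101→Hole 103 = (19, -163, 21.3).
Normal n = (Hole 101→Hole 102) × (Hole 101→Hole 103) = (-2413.2, 100.8, 2924).
So ∂z/∂x = −n_x/n_z = 0.82531 and ∂z/∂y = −n_y/n_z = −0.03447.
Gradient magnitude |∇z| = √(a² + b²) = √(0.68113 + 0.00119) = 0.82603.
True dip = arctan(0.82603) = 39.56°, dipping toward W (azimuth ≈ 272°).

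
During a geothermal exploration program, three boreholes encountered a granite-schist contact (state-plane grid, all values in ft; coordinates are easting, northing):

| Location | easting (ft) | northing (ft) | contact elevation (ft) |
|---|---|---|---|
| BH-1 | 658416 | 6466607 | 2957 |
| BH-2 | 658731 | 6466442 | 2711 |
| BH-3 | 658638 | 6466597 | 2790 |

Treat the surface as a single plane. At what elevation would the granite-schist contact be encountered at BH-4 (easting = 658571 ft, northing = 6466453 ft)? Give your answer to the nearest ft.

2832 ft

Two edge vectors: BH-1→BH-2 = (315, -165, -246), BH-1→BH-3 = (222, -10, -167).
Normal n = (BH-1→BH-2) × (BH-1→BH-3) = (25095, -2007, 33480).
So ∂z/∂easting = −n_x/n_z = −0.74955197 and ∂z/∂northing = −n_y/n_z = 0.05994624.
Intercept c from BH-1: 2957 + 493517.01 − 387648.75 = 108825.26.
At (658571, 6466453): z = −493633.2 + 387639.5 + 108825.26 = 2831.6 ft.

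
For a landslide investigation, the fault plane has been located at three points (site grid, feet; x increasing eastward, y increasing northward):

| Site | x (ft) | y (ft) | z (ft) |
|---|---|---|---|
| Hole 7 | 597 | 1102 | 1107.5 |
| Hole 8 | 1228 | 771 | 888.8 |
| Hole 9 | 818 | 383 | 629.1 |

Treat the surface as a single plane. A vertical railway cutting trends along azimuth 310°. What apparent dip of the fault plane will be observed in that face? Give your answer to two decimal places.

Two edge vectors: Hole 7→Hole 8 = (631, -331, -218.7), Hole 7→Hole 9 = (221, -719, -478.4).
Normal n = (Hole 7→Hole 8) × (Hole 7→Hole 9) = (1105.1, 253537.7, -380538).
So ∂z/∂x = −n_x/n_z = 0.00290 and ∂z/∂y = −n_y/n_z = 0.66626.
Unit vector along 310° is (sin 310°, cos 310°) = (-0.7660, 0.6428).
Slope in that direction = a·(-0.7660) + b·(0.6428) = 0.42604.
Apparent dip = arctan|0.42604| = 23.08° (true dip is 33.7°, so apparent ≤ true as expected).

23.08°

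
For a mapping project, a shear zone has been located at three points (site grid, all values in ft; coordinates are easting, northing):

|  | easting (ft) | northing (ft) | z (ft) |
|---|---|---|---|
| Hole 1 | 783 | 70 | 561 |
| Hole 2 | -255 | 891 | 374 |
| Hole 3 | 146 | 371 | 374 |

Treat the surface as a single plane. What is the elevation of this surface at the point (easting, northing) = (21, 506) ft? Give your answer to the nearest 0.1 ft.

Let the plane be z = a·easting + b·northing + c.
Hole 2−Hole 1: −1038a + 821b = −187;  Hole 3−Hole 1: −637a + 301b = −187.
Solving gives a = 0.46186, b = 0.35617.
Then c = 561 − a·783 − b·70 = 174.43.
At (21, 506): z = 9.7 + 180.2 + 174.43 = 364.3 ft.

364.3 ft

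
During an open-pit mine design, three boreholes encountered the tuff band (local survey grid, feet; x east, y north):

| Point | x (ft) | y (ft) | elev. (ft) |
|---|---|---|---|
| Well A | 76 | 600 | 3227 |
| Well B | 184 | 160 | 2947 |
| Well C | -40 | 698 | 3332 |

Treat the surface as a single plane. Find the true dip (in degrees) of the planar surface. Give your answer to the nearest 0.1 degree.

Let the plane be z = a·x + b·y + c.
Well B−Well A: 108a − 440b = −280;  Well C−Well A: −116a + 98b = 105.
Solving gives a = −0.46371, b = 0.52254.
Gradient magnitude |∇z| = √(a² + b²) = √(0.21503 + 0.27305) = 0.69863.
True dip = arctan(0.69863) = 34.9°, dipping toward SE (azimuth ≈ 138°).

34.9°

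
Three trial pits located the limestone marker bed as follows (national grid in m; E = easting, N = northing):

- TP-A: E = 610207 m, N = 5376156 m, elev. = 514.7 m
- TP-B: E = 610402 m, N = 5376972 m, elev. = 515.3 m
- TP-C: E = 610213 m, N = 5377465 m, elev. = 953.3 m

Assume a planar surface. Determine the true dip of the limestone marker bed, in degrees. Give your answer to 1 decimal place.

Let the plane be z = a·E + b·N + c.
TP-B−TP-A: 195a + 816b = 0.6;  TP-C−TP-A: 6a + 1309b = 438.6.
Solving gives a = −1.42640, b = 0.34160.
Gradient magnitude |∇z| = √(a² + b²) = √(2.03462 + 0.11669) = 1.46673.
True dip = arctan(1.46673) = 55.7°, dipping toward ESE (azimuth ≈ 103°).

55.7°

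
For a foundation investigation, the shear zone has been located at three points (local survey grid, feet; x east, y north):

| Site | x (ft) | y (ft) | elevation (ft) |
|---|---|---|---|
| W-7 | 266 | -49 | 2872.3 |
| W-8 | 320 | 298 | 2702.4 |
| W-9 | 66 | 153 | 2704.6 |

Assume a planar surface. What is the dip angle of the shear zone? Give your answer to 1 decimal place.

31.5°

Two edge vectors: W-7→W-8 = (54, 347, -169.9), W-7→W-9 = (-200, 202, -167.7).
Normal n = (W-7→W-8) × (W-7→W-9) = (-23872.1, 43035.8, 80308).
So ∂z/∂x = −n_x/n_z = 0.29726 and ∂z/∂y = −n_y/n_z = −0.53588.
Gradient magnitude |∇z| = √(a² + b²) = √(0.08836 + 0.28717) = 0.61281.
True dip = arctan(0.61281) = 31.5°, dipping toward NNW (azimuth ≈ 331°).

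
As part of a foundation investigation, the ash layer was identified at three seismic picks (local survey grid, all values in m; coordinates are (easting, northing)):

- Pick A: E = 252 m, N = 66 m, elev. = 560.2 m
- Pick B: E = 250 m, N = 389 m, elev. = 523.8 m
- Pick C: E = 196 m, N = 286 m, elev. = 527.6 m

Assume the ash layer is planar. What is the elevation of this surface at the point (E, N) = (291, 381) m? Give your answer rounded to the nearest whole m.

Let the plane be z = a·E + b·N + c.
Pick B−Pick A: −2a + 323b = −36.4;  Pick C−Pick A: −56a + 220b = −32.6.
Solving gives a = 0.14289, b = −0.11181.
Then c = 560.2 − a·252 − b·66 = 531.57.
At (291, 381): z = 41.6 − 42.6 + 531.57 = 530.6 m.

531 m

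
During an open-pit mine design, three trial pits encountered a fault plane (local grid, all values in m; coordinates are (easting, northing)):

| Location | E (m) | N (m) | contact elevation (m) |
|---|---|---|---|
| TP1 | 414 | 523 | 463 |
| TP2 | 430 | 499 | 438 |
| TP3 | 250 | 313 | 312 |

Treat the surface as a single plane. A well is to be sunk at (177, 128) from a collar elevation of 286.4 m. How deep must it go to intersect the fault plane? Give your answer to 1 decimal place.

123.4 m

Let the plane be z = a·E + b·N + c.
TP2−TP1: 16a − 24b = −25;  TP3−TP1: −164a − 210b = −151.
Solving gives a = −0.22286, b = 0.89309.
Then c = 463 − a·414 − b·523 = 88.18.
At (177, 128): z_contact = −39.45 + 114.32 + 88.18 = 163.05 m.
Depth below ground = 286.4 − 163.05 = 123.4 m.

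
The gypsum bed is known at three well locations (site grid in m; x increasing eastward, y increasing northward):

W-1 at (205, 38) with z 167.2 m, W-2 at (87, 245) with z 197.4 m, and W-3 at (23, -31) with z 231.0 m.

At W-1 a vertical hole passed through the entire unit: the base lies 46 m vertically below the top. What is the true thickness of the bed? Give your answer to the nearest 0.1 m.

43.6 m

Let the plane be z = a·x + b·y + c.
W-2−W-1: −118a + 207b = 30.2;  W-3−W-1: −182a − 69b = 63.8.
Solving gives a = −0.33373, b = −0.04435.
|∇z| = √(a²+b²) = 0.33667, so dip δ = arctan(0.33667) = 18.61°.
True thickness = vertical thickness × cos δ = 46 × cos 18.61° = 43.6 m.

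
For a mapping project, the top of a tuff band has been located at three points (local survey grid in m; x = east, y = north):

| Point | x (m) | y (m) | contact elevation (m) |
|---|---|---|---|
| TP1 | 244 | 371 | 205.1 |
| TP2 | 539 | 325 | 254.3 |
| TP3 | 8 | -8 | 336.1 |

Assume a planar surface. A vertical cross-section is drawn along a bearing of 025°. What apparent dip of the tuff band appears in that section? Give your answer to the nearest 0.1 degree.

Two edge vectors: TP1→TP2 = (295, -46, 49.2), TP1→TP3 = (-236, -379, 131).
Normal n = (TP1→TP2) × (TP1→TP3) = (12620.8, -50256.2, -122661).
So ∂z/∂x = −n_x/n_z = 0.10289 and ∂z/∂y = −n_y/n_z = −0.40972.
Unit vector along 025° is (sin 25°, cos 25°) = (0.4226, 0.9063).
Slope in that direction = a·(0.4226) + b·(0.9063) = −0.32785.
Apparent dip = arctan|0.32785| = 18.2° (true dip is 22.9°, so apparent ≤ true as expected).

18.2°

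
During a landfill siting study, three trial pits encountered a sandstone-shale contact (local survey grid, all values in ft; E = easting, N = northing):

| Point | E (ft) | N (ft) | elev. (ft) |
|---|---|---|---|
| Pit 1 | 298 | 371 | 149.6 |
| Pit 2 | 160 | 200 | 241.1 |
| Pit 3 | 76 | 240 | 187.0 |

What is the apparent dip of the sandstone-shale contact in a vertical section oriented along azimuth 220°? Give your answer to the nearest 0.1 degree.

Two edge vectors: Pit 1→Pit 2 = (-138, -171, 91.5), Pit 1→Pit 3 = (-222, -131, 37.4).
Normal n = (Pit 1→Pit 2) × (Pit 1→Pit 3) = (5591.1, -15151.8, -19884).
So ∂z/∂E = −n_x/n_z = 0.28119 and ∂z/∂N = −n_y/n_z = −0.76201.
Unit vector along 220° is (sin 220°, cos 220°) = (-0.6428, -0.7660).
Slope in that direction = a·(-0.6428) + b·(-0.7660) = 0.40299.
Apparent dip = arctan|0.40299| = 21.9° (true dip is 39.1°, so apparent ≤ true as expected).

21.9°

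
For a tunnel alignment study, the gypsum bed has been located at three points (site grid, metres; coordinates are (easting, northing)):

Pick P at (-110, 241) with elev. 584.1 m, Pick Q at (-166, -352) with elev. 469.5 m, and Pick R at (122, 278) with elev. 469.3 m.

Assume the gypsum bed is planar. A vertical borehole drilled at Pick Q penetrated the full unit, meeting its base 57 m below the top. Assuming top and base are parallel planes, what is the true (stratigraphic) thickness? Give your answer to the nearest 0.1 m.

Two edge vectors: Pick P→Pick Q = (-56, -593, -114.6), Pick P→Pick R = (232, 37, -114.8).
Normal n = (Pick P→Pick Q) × (Pick P→Pick R) = (72316.6, -33016, 135504).
So ∂z/∂E = −n_x/n_z = −0.53369 and ∂z/∂N = −n_y/n_z = 0.24365.
|∇z| = √(a²+b²) = 0.58668, so dip δ = arctan(0.58668) = 30.40°.
True thickness = vertical thickness × cos δ = 57 × cos 30.40° = 49.2 m.

49.2 m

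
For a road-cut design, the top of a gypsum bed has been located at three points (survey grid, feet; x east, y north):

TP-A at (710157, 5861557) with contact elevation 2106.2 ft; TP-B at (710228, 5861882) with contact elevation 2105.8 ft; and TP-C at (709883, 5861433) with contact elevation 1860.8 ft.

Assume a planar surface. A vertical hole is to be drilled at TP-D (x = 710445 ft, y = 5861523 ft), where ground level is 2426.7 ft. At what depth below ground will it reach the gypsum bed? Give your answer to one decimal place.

Let the plane be z = a·x + b·y + c.
TP-B−TP-A: 71a + 325b = −0.4;  TP-C−TP-A: −274a − 124b = −245.4.
Solving gives a = 0.994499414, b = −0.218490641.
Then c = 2106.2 − a·710157 − b·5861557 = 576550.83.
At (710445, 5861523): z_contact = 706537.14 − 1280687.92 + 576550.83 = 2400.04 ft.
Depth below ground = 2426.7 − 2400.04 = 26.7 ft.

26.7 ft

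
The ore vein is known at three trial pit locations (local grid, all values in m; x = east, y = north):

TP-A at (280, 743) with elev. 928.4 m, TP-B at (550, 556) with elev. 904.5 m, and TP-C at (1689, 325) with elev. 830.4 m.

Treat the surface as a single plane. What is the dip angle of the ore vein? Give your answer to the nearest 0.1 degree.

Two edge vectors: TP-A→TP-B = (270, -187, -23.9), TP-A→TP-C = (1409, -418, -98).
Normal n = (TP-A→TP-B) × (TP-A→TP-C) = (8335.8, -7215.1, 150623).
So ∂z/∂x = −n_x/n_z = −0.05534 and ∂z/∂y = −n_y/n_z = 0.04790.
Gradient magnitude |∇z| = √(a² + b²) = √(0.00306 + 0.00229) = 0.07319.
True dip = arctan(0.07319) = 4.2°, dipping toward SE (azimuth ≈ 131°).

4.2°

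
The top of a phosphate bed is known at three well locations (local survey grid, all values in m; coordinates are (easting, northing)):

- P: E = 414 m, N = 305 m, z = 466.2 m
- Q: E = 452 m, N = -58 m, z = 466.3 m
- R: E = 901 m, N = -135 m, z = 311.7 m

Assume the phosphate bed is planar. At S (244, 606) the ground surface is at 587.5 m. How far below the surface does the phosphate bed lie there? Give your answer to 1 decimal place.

Two edge vectors: P→Q = (38, -363, 0.1), P→R = (487, -440, -154.5).
Normal n = (P→Q) × (P→R) = (56127.5, 5919.7, 160061).
So ∂z/∂E = −n_x/n_z = −0.35066 and ∂z/∂N = −n_y/n_z = −0.03698.
Intercept c from P: 466.2 + 145.17 + 11.28 = 622.65.
At (244, 606): z_contact = −85.56 − 22.41 + 622.65 = 514.68 m.
Depth below ground = 587.5 − 514.68 = 72.8 m.

72.8 m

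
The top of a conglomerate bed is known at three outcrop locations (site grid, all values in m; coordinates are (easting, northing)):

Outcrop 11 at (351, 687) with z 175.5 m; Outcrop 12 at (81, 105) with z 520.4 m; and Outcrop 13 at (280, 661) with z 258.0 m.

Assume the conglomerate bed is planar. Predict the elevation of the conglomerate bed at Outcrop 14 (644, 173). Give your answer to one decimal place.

Let the plane be z = a·E + b·N + c.
Outcrop 12−Outcrop 11: −270a − 582b = 344.9;  Outcrop 13−Outcrop 11: −71a − 26b = 82.5.
Solving gives a = −1.13835, b = −0.06451.
Then c = 175.5 − a·351 − b·687 = 619.38.
At (644, 173): z = −733.1 − 11.2 + 619.38 = -124.9 m.

-124.9 m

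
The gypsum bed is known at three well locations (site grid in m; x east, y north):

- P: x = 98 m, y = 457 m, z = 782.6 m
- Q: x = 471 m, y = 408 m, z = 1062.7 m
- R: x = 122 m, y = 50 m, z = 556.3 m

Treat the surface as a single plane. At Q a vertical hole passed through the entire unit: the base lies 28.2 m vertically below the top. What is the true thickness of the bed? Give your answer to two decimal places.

19.67 m

Two edge vectors: P→Q = (373, -49, 280.1), P→R = (24, -407, -226.3).
Normal n = (P→Q) × (P→R) = (125089.4, 91132.3, -150635).
So ∂z/∂x = −n_x/n_z = 0.83041 and ∂z/∂y = −n_y/n_z = 0.60499.
|∇z| = √(a²+b²) = 1.02742, so dip δ = arctan(1.02742) = 45.77°.
True thickness = vertical thickness × cos δ = 28.2 × cos 45.77° = 19.67 m.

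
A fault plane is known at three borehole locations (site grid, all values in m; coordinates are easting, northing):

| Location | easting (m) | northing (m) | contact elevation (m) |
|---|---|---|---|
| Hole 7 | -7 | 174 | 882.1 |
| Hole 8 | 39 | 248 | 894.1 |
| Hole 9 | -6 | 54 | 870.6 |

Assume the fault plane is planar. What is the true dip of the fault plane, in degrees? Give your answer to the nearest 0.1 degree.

8.1°

Let the plane be z = a·easting + b·northing + c.
Hole 8−Hole 7: 46a + 74b = 12;  Hole 9−Hole 7: 1a − 120b = −11.5.
Solving gives a = 0.10529, b = 0.09671.
Gradient magnitude |∇z| = √(a² + b²) = √(0.01109 + 0.00935) = 0.14297.
True dip = arctan(0.14297) = 8.1°, dipping toward SW (azimuth ≈ 227°).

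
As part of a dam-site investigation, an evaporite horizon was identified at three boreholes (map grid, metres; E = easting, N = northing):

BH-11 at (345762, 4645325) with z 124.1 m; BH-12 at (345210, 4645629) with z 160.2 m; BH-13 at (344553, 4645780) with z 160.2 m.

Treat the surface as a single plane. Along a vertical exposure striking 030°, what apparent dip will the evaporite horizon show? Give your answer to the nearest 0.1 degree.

11.3°

Let the plane be z = a·E + b·N + c.
BH-12−BH-11: −552a + 304b = 36.1;  BH-13−BH-11: −1209a + 455b = 36.1.
Solving gives a = 0.04684, b = 0.20380.
Unit vector along 030° is (sin 30°, cos 30°) = (0.5000, 0.8660).
Slope in that direction = a·(0.5000) + b·(0.8660) = 0.19992.
Apparent dip = arctan|0.19992| = 11.3° (true dip is 11.8°, so apparent ≤ true as expected).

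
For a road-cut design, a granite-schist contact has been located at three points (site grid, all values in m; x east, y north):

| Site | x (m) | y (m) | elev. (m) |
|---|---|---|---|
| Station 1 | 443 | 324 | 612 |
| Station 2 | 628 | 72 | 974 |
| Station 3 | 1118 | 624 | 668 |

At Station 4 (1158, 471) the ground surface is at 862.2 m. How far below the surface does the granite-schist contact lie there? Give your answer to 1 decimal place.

Two edge vectors: Station 1→Station 2 = (185, -252, 362), Station 1→Station 3 = (675, 300, 56).
Normal n = (Station 1→Station 2) × (Station 1→Station 3) = (-122712, 233990, 225600).
So ∂z/∂x = −n_x/n_z = 0.543936 and ∂z/∂y = −n_y/n_z = −1.037190.
Intercept c from Station 1: 612 − 240.96 + 336.05 = 707.09.
At (1158, 471): z_contact = 629.88 − 488.52 + 707.09 = 848.45 m.
Depth below ground = 862.2 − 848.45 = 13.8 m.

13.8 m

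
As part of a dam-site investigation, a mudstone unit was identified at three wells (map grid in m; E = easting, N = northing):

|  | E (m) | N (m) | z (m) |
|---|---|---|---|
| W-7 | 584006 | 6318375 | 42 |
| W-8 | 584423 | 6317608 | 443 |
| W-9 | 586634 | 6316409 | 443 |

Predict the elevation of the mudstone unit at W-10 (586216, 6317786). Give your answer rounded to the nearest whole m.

-410 m

Let the plane be z = a·E + b·N + c.
W-8−W-7: 417a − 767b = 401;  W-9−W-7: 2628a − 1966b = 401.
Solving gives a = −0.40205493, b = −0.74140405.
Then c = 42 − a·584006 − b·6318375 = 4919313.31.
At (586216, 6317786): z = −235691.0 − 4684032.1 + 4919313.31 = -409.9 m.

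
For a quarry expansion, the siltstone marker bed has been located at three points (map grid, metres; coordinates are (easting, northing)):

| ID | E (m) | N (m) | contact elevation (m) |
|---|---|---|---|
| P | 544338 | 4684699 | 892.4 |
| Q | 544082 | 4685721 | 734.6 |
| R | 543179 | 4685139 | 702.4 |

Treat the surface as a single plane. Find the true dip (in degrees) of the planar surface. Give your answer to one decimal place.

9.7°

Two edge vectors: P→Q = (-256, 1022, -157.8), P→R = (-1159, 440, -190).
Normal n = (P→Q) × (P→R) = (-124748, 134250.2, 1071858).
So ∂z/∂E = −n_x/n_z = 0.11638 and ∂z/∂N = −n_y/n_z = −0.12525.
Gradient magnitude |∇z| = √(a² + b²) = √(0.01355 + 0.01569) = 0.17098.
True dip = arctan(0.17098) = 9.7°, dipping toward NW (azimuth ≈ 317°).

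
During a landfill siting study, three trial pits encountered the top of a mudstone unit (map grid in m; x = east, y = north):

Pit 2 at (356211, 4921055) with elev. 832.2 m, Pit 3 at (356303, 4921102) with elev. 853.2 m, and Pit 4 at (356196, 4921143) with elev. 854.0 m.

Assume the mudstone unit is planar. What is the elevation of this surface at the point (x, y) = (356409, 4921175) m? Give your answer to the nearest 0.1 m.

Two edge vectors: Pit 2→Pit 3 = (92, 47, 21), Pit 2→Pit 4 = (-15, 88, 21.8).
Normal n = (Pit 2→Pit 3) × (Pit 2→Pit 4) = (-823.4, -2320.6, 8801).
So ∂z/∂x = −n_x/n_z = 0.093557550 and ∂z/∂y = −n_y/n_z = 0.263674582.
Intercept c from Pit 2: 832.2 − 33326.23 − 1297557.12 = −1330051.15.
At (356409, 4921175): z = 33344.8 + 1297588.8 − 1330051.15 = 882.4 m.

882.4 m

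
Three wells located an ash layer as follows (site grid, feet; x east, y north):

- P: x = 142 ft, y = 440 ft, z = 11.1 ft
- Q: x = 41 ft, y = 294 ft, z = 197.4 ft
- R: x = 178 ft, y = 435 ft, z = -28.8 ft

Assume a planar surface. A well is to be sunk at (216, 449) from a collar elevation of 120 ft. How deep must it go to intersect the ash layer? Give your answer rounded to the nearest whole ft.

Let the plane be z = a·x + b·y + c.
Q−P: −101a − 146b = 186.3;  R−P: 36a − 5b = −39.9.
Solving gives a = −1.17287, b = −0.46466.
Then c = 11.1 − a·142 − b·440 = 382.10.
At (216, 449): z_contact = −253.3 − 208.6 + 382.10 = -79.9 ft.
Depth below ground = 120 − (-79.9) = 200 ft.

200 ft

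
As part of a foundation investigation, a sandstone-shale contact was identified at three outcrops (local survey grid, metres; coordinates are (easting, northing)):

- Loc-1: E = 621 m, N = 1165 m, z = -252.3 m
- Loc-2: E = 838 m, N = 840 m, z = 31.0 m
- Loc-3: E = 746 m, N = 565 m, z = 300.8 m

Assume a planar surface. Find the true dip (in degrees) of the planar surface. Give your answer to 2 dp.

Let the plane be z = a·E + b·N + c.
Loc-2−Loc-1: 217a − 325b = 283.3;  Loc-3−Loc-1: 125a − 600b = 553.1.
Solving gives a = −0.10915, b = −0.94457.
Gradient magnitude |∇z| = √(a² + b²) = √(0.01191 + 0.89222) = 0.95086.
True dip = arctan(0.95086) = 43.56°, dipping toward N (azimuth ≈ 007°).

43.56°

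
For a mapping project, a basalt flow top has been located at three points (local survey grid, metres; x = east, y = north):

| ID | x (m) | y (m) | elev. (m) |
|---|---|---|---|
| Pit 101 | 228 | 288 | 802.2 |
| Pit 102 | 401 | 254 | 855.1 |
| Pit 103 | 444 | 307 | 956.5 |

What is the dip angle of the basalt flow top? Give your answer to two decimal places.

57.20°

Let the plane be z = a·x + b·y + c.
Pit 102−Pit 101: 173a − 34b = 52.9;  Pit 103−Pit 101: 216a + 19b = 154.3.
Solving gives a = 0.58803, b = 1.43613.
Gradient magnitude |∇z| = √(a² + b²) = √(0.34577 + 2.06247) = 1.55185.
True dip = arctan(1.55185) = 57.20°, dipping toward SSW (azimuth ≈ 202°).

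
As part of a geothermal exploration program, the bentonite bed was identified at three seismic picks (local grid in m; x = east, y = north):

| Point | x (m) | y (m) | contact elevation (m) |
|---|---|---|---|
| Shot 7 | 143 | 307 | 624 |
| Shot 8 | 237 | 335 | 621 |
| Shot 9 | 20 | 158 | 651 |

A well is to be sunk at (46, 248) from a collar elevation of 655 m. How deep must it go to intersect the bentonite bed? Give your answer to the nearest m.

22 m

Let the plane be z = a·x + b·y + c.
Shot 8−Shot 7: 94a + 28b = −3;  Shot 9−Shot 7: −123a − 149b = 27.
Solving gives a = 0.02926, b = −0.20536.
Then c = 624 − a·143 − b·307 = 682.86.
At (46, 248): z_contact = 1.3 − 50.9 + 682.86 = 633.3 m.
Depth below ground = 655 − 633.3 = 22 m.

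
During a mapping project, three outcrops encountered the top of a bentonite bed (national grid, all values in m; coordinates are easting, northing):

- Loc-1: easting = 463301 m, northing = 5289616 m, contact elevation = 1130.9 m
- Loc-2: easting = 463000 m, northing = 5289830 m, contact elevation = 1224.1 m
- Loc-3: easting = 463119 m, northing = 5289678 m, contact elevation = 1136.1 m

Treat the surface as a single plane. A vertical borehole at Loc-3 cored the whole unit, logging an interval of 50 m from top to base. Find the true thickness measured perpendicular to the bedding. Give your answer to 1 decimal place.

Two edge vectors: Loc-1→Loc-2 = (-301, 214, 93.2), Loc-1→Loc-3 = (-182, 62, 5.2).
Normal n = (Loc-1→Loc-2) × (Loc-1→Loc-3) = (-4665.6, -15397.2, 20286).
So ∂z/∂easting = −n_x/n_z = 0.22999 and ∂z/∂northing = −n_y/n_z = 0.75901.
|∇z| = √(a²+b²) = 0.79309, so dip δ = arctan(0.79309) = 38.42°.
True thickness = vertical thickness × cos δ = 50 × cos 38.42° = 39.2 m.

39.2 m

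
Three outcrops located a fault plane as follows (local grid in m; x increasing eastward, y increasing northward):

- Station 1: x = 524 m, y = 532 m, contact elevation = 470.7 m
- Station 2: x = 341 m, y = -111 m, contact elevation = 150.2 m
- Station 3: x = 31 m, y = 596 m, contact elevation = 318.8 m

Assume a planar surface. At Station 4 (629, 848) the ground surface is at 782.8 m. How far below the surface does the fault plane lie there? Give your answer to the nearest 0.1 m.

Two edge vectors: Station 1→Station 2 = (-183, -643, -320.5), Station 1→Station 3 = (-493, 64, -151.9).
Normal n = (Station 1→Station 2) × (Station 1→Station 3) = (118183.7, 130208.8, -328711).
So ∂z/∂x = −n_x/n_z = 0.35954 and ∂z/∂y = −n_y/n_z = 0.39612.
Intercept c from Station 1: 470.7 − 188.40 − 210.74 = 71.57.
At (629, 848): z_contact = 226.15 + 335.91 + 71.57 = 633.63 m.
Depth below ground = 782.8 − 633.63 = 149.2 m.

149.2 m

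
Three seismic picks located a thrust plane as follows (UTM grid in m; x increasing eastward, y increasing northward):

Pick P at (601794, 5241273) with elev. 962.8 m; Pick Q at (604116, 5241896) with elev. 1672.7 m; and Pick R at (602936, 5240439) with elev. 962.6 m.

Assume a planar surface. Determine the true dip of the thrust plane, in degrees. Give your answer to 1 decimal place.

Let the plane be z = a·x + b·y + c.
Pick Q−Pick P: 2322a + 623b = 709.9;  Pick R−Pick P: 1142a − 834b = −0.2.
Solving gives a = 0.22354, b = 0.30633.
Gradient magnitude |∇z| = √(a² + b²) = √(0.04997 + 0.09384) = 0.37922.
True dip = arctan(0.37922) = 20.8°, dipping toward SW (azimuth ≈ 216°).

20.8°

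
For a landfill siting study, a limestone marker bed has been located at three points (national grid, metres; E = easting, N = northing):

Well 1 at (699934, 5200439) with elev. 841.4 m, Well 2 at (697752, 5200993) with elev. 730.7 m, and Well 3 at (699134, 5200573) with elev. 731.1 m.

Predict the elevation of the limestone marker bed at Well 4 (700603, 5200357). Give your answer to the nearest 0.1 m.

Let the plane be z = a·E + b·N + c.
Well 2−Well 1: −2182a + 554b = −110.7;  Well 3−Well 1: −800a + 134b = −110.3.
Solving gives a = 0.306821738, b = 1.008637244.
Then c = 841.4 − a·699934 − b·5200439 = −5459270.03.
At (700603, 5200357): z = 214960.2 + 5245273.8 − 5459270.03 = 964.0 m.

964.0 m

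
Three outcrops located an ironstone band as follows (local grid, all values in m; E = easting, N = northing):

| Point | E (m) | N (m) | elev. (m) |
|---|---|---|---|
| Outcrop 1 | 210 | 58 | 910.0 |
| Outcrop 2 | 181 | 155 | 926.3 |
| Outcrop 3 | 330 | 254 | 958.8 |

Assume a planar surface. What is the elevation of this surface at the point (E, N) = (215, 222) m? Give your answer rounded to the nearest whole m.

Let the plane be z = a·E + b·N + c.
Outcrop 2−Outcrop 1: −29a + 97b = 16.3;  Outcrop 3−Outcrop 1: 120a + 196b = 48.8.
Solving gives a = 0.08882, b = 0.19460.
Then c = 910 − a·210 − b·58 = 880.06.
At (215, 222): z = 19.1 + 43.2 + 880.06 = 942.4 m.

942 m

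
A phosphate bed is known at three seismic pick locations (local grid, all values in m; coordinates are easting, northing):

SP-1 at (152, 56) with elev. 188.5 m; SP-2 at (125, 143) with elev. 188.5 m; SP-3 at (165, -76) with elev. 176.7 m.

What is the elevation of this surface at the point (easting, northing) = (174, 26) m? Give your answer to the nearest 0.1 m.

Let the plane be z = a·easting + b·northing + c.
SP-2−SP-1: −27a + 87b = 0;  SP-3−SP-1: 13a − 132b = −11.8.
Solving gives a = 0.42195, b = 0.13095.
Then c = 188.5 − a·152 − b·56 = 117.03.
At (174, 26): z = 73.4 + 3.4 + 117.03 = 193.9 m.

193.9 m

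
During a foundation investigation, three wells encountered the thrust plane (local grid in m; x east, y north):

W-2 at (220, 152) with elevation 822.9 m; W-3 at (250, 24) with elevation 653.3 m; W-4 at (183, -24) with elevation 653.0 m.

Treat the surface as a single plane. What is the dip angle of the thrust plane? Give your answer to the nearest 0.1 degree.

54.3°

Let the plane be z = a·x + b·y + c.
W-3−W-2: 30a − 128b = −169.6;  W-4−W-2: −37a − 176b = −169.9.
Solving gives a = −0.80895, b = 1.13540.
Gradient magnitude |∇z| = √(a² + b²) = √(0.65439 + 1.28914) = 1.39411.
True dip = arctan(1.39411) = 54.3°, dipping toward SE (azimuth ≈ 145°).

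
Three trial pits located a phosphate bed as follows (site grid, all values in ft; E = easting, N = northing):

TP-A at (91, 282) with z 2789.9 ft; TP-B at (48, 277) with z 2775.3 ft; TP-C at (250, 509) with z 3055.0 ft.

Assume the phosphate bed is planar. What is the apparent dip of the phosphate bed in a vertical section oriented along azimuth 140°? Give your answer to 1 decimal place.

32.3°

Let the plane be z = a·E + b·N + c.
TP-B−TP-A: −43a − 5b = −14.6;  TP-C−TP-A: 159a + 227b = 265.1.
Solving gives a = 0.22180, b = 1.01248.
Unit vector along 140° is (sin 140°, cos 140°) = (0.6428, -0.7660).
Slope in that direction = a·(0.6428) + b·(-0.7660) = −0.63303.
Apparent dip = arctan|0.63303| = 32.3° (true dip is 46.0°, so apparent ≤ true as expected).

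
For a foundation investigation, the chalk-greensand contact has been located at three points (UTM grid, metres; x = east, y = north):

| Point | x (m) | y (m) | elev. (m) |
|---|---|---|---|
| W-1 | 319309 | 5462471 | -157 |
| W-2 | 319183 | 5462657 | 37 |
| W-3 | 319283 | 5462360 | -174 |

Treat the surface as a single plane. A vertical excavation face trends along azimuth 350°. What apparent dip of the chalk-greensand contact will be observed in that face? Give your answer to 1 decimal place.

Two edge vectors: W-1→W-2 = (-126, 186, 194), W-1→W-3 = (-26, -111, -17).
Normal n = (W-1→W-2) × (W-1→W-3) = (18372, -7186, 18822).
So ∂z/∂x = −n_x/n_z = −0.97609 and ∂z/∂y = −n_y/n_z = 0.38179.
Unit vector along 350° is (sin 350°, cos 350°) = (-0.1736, 0.9848).
Slope in that direction = a·(-0.1736) + b·(0.9848) = 0.54548.
Apparent dip = arctan|0.54548| = 28.6° (true dip is 46.3°, so apparent ≤ true as expected).

28.6°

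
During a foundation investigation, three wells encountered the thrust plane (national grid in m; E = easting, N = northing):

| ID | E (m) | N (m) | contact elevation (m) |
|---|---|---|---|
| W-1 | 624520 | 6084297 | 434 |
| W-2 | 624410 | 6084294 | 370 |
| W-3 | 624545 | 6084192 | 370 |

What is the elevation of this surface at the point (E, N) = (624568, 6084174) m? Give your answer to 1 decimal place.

369.5 m

Let the plane be z = a·E + b·N + c.
W-2−W-1: −110a − 3b = −64;  W-3−W-1: 25a − 105b = −64.
Solving gives a = 0.561548387, b = 0.743225806.
Then c = 434 − a·624520 − b·6084297 = −4872270.74.
At (624568, 6084174): z = 350725.2 + 4521915.1 − 4872270.74 = 369.5 m.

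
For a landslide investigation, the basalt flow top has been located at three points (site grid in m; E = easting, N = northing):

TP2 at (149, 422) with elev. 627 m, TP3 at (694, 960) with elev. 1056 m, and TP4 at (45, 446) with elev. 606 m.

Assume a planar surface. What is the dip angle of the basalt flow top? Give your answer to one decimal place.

Let the plane be z = a·E + b·N + c.
TP3−TP2: 545a + 538b = 429;  TP4−TP2: −104a + 24b = −21.
Solving gives a = 0.31281, b = 0.48052.
Gradient magnitude |∇z| = √(a² + b²) = √(0.09785 + 0.23090) = 0.57336.
True dip = arctan(0.57336) = 29.8°, dipping toward SSW (azimuth ≈ 213°).

29.8°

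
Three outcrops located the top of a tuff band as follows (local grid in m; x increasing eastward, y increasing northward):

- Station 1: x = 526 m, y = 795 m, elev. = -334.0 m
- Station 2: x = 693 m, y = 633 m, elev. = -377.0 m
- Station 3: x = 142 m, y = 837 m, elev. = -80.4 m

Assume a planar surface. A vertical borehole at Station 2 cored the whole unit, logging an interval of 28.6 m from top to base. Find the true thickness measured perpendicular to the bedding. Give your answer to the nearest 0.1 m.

21.8 m

Two edge vectors: Station 1→Station 2 = (167, -162, -43), Station 1→Station 3 = (-384, 42, 253.6).
Normal n = (Station 1→Station 2) × (Station 1→Station 3) = (-39277.2, -25839.2, -55194).
So ∂z/∂x = −n_x/n_z = −0.71162 and ∂z/∂y = −n_y/n_z = −0.46815.
|∇z| = √(a²+b²) = 0.85180, so dip δ = arctan(0.85180) = 40.42°.
True thickness = vertical thickness × cos δ = 28.6 × cos 40.42° = 21.8 m.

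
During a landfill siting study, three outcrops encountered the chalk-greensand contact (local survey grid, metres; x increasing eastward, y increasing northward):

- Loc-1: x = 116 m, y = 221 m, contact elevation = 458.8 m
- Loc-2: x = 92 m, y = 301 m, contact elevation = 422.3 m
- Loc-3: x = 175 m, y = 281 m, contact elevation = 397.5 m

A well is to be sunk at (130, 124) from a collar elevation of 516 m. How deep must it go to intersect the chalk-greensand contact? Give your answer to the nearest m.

6 m

Two edge vectors: Loc-1→Loc-2 = (-24, 80, -36.5), Loc-1→Loc-3 = (59, 60, -61.3).
Normal n = (Loc-1→Loc-2) × (Loc-1→Loc-3) = (-2714, -3624.7, -6160).
So ∂z/∂x = −n_x/n_z = −0.44058 and ∂z/∂y = −n_y/n_z = −0.58843.
Intercept c from Loc-1: 458.8 + 51.11 + 130.04 = 639.95.
At (130, 124): z_contact = −57.3 − 73.0 + 639.95 = 509.7 m.
Depth below ground = 516 − 509.7 = 6 m.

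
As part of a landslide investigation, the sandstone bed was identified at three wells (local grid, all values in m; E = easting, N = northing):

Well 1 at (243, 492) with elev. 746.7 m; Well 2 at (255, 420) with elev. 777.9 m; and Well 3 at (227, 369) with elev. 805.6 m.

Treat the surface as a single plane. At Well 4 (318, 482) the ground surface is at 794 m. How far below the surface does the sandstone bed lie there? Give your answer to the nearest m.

Let the plane be z = a·E + b·N + c.
Well 2−Well 1: 12a − 72b = 31.2;  Well 3−Well 1: −16a − 123b = 58.9.
Solving gives a = −0.15342, b = −0.45890.
Then c = 746.7 − a·243 − b·492 = 1009.76.
At (318, 482): z_contact = −48.8 − 221.2 + 1009.76 = 739.8 m.
Depth below ground = 794 − 739.8 = 54 m.

54 m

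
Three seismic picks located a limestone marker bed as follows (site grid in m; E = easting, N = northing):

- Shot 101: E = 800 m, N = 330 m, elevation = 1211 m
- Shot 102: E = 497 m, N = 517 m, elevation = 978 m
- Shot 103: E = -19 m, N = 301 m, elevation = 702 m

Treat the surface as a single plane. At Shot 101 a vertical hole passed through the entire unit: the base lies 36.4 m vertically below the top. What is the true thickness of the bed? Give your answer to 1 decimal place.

Let the plane be z = a·E + b·N + c.
Shot 102−Shot 101: −303a + 187b = −233;  Shot 103−Shot 101: −819a − 29b = −509.
Solving gives a = 0.62949, b = −0.22601.
|∇z| = √(a²+b²) = 0.66884, so dip δ = arctan(0.66884) = 33.78°.
True thickness = vertical thickness × cos δ = 36.4 × cos 33.78° = 30.3 m.

30.3 m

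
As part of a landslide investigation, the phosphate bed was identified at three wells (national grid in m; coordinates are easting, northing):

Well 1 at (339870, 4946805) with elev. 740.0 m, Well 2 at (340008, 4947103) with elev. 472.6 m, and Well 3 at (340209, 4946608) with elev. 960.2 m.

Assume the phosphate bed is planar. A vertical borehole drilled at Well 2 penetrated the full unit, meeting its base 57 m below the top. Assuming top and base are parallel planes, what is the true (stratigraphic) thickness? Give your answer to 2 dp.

41.34 m

Two edge vectors: Well 1→Well 2 = (138, 298, -267.4), Well 1→Well 3 = (339, -197, 220.2).
Normal n = (Well 1→Well 2) × (Well 1→Well 3) = (12941.8, -121036.2, -128208).
So ∂z/∂easting = −n_x/n_z = 0.10094 and ∂z/∂northing = −n_y/n_z = −0.94406.
|∇z| = √(a²+b²) = 0.94944, so dip δ = arctan(0.94944) = 43.51°.
True thickness = vertical thickness × cos δ = 57 × cos 43.51° = 41.34 m.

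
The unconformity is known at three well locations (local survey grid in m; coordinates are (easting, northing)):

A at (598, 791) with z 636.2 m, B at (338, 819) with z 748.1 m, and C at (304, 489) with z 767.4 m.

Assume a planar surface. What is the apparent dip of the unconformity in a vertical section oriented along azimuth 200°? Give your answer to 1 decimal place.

Two edge vectors: A→B = (-260, 28, 111.9), A→C = (-294, -302, 131.2).
Normal n = (A→B) × (A→C) = (37467.4, 1213.4, 86752).
So ∂z/∂E = −n_x/n_z = −0.43189 and ∂z/∂N = −n_y/n_z = −0.01399.
Unit vector along 200° is (sin 200°, cos 200°) = (-0.3420, -0.9397).
Slope in that direction = a·(-0.3420) + b·(-0.9397) = 0.16086.
Apparent dip = arctan|0.16086| = 9.1° (true dip is 23.4°, so apparent ≤ true as expected).

9.1°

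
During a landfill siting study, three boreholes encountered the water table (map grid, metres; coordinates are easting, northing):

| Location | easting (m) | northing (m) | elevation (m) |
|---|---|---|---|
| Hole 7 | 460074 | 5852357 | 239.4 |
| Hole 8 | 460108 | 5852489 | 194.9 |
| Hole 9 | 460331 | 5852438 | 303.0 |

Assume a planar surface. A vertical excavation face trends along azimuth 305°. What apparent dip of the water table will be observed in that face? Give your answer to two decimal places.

29.49°

Let the plane be z = a·easting + b·northing + c.
Hole 8−Hole 7: 34a + 132b = −44.5;  Hole 9−Hole 7: 257a + 81b = 63.6.
Solving gives a = 0.38498, b = −0.43628.
Unit vector along 305° is (sin 305°, cos 305°) = (-0.8192, 0.5736).
Slope in that direction = a·(-0.8192) + b·(0.5736) = −0.56559.
Apparent dip = arctan|0.56559| = 29.49° (true dip is 30.2°, so apparent ≤ true as expected).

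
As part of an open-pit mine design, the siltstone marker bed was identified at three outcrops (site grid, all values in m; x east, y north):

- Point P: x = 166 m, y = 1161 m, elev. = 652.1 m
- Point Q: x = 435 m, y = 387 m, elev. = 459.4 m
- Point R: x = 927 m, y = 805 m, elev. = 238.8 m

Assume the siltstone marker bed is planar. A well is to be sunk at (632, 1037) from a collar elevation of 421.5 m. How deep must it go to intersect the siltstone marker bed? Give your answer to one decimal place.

Let the plane be z = a·x + b·y + c.
Point Q−Point P: 269a − 774b = −192.7;  Point R−Point P: 761a − 356b = −413.3.
Solving gives a = −0.509464, b = 0.071905.
Then c = 652.1 − a·166 − b·1161 = 653.19.
At (632, 1037): z_contact = −321.98 + 74.57 + 653.19 = 405.77 m.
Depth below ground = 421.5 − 405.77 = 15.7 m.

15.7 m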